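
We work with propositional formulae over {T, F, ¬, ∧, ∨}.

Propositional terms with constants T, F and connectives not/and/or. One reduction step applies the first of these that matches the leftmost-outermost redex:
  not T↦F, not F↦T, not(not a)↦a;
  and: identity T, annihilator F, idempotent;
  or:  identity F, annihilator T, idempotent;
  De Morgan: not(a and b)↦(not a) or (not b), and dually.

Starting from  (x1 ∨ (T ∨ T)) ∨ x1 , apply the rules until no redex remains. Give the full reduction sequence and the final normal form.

  start: (x1 ∨ (T ∨ T)) ∨ x1
  step 1: (x1 ∨ T) ∨ x1
  step 2: T ∨ x1
  step 3: T

Answer: normal form = T  (in 3 steps)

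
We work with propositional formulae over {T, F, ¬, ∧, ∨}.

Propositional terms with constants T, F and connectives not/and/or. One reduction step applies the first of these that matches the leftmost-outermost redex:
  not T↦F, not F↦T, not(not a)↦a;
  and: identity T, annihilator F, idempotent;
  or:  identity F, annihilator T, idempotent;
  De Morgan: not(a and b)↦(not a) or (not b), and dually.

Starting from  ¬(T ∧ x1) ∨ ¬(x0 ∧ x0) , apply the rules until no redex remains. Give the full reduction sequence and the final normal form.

  start: ¬(T ∧ x1) ∨ ¬(x0 ∧ x0)
  [1] (¬T ∨ ¬x1) ∨ ¬(x0 ∧ x0)
  [2] (F ∨ ¬x1) ∨ ¬(x0 ∧ x0)
  [3] ¬x1 ∨ ¬(x0 ∧ x0)
  [4] ¬x1 ∨ (¬x0 ∨ ¬x0)
  [5] ¬x1 ∨ ¬x0

Answer: normal form = ¬x1 ∨ ¬x0  (in 5 steps)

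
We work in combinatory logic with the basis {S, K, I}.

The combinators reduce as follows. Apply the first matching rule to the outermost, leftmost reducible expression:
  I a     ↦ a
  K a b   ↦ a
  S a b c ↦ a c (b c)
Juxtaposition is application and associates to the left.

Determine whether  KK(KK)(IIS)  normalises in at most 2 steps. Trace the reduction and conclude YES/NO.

Answer: NO — after 2 steps the term is K(IS), not yet normal

Reduction:
  start: KK(KK)(IIS)
  →1  K(IIS)
  →2  K(IS)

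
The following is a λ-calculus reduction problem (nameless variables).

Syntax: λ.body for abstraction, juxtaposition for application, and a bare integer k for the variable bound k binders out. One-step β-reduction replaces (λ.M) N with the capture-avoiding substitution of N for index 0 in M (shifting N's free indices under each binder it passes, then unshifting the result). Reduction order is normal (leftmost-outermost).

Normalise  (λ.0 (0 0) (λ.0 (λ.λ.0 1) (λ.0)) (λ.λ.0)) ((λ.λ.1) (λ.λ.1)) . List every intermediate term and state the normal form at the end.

  start: (λ.0 (0 0) (λ.0 (λ.λ.0 1) (λ.0)) (λ.λ.0)) ((λ.λ.1) (λ.λ.1))
  step 1: (λ.λ.1) (λ.λ.1) ((λ.λ.1) (λ.λ.1) ((λ.λ.1) (λ.λ.1))) (λ.0 (λ.λ.0 1) (λ.0)) (λ.λ.0)
  step 2: (λ.λ.λ.1) ((λ.λ.1) (λ.λ.1) ((λ.λ.1) (λ.λ.1))) (λ.0 (λ.λ.0 1) (λ.0)) (λ.λ.0)
  step 3: (λ.λ.1) (λ.0 (λ.λ.0 1) (λ.0)) (λ.λ.0)
  step 4: (λ.λ.0 (λ.λ.0 1) (λ.0)) (λ.λ.0)
  step 5: λ.0 (λ.λ.0 1) (λ.0)

Answer: normal form = λ.0 (λ.λ.0 1) (λ.0)  (in 5 steps)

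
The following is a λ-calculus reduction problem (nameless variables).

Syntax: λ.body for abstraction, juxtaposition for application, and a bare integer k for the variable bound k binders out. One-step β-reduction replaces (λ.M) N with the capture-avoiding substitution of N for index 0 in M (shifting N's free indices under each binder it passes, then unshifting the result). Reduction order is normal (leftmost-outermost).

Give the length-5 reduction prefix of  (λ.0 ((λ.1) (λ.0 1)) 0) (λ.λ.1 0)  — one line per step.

Answer: after 5 steps: λ.(λ.λ.1 0) 0

Working:
  start: (λ.0 ((λ.1) (λ.0 1)) 0) (λ.λ.1 0)
  step 1: (λ.λ.1 0) ((λ.λ.λ.1 0) (λ.0 (λ.λ.1 0))) (λ.λ.1 0)
  step 2: (λ.(λ.λ.λ.1 0) (λ.0 (λ.λ.1 0)) 0) (λ.λ.1 0)
  step 3: (λ.λ.λ.1 0) (λ.0 (λ.λ.1 0)) (λ.λ.1 0)
  step 4: (λ.λ.1 0) (λ.λ.1 0)
  step 5: λ.(λ.λ.1 0) 0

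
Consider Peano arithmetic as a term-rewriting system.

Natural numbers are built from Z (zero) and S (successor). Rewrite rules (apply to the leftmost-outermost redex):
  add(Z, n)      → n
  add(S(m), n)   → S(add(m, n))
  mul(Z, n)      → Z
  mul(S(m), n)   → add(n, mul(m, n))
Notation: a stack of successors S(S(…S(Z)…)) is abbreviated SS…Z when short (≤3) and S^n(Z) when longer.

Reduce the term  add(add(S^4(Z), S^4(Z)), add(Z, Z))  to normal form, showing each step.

  start: add(add(S^4(Z), S^4(Z)), add(Z, Z))
  [1] add(S(add(SSSZ, S^4(Z))), add(Z, Z))
  [2] S(add(add(SSSZ, S^4(Z)), add(Z, Z)))
  [3] S(add(S(add(SSZ, S^4(Z))), add(Z, Z)))
  [4] S(S(add(add(SSZ, S^4(Z)), add(Z, Z))))
  [5] S(S(add(S(add(SZ, S^4(Z))), add(Z, Z))))
  [6] S(S(S(add(add(SZ, S^4(Z)), add(Z, Z)))))
  [7] S(S(S(add(S(add(Z, S^4(Z))), add(Z, Z)))))
  [8] S(S(S(S(add(add(Z, S^4(Z)), add(Z, Z))))))
  [9] S(S(S(S(add(S^4(Z), add(Z, Z))))))
  [10] S(S(S(S(S(add(SSSZ, add(Z, Z)))))))
  [11] S(S(S(S(S(S(add(SSZ, add(Z, Z))))))))
  [12] S(S(S(S(S(S(S(add(SZ, add(Z, Z)))))))))
  [13] S(S(S(S(S(S(S(S(add(Z, add(Z, Z))))))))))
  [14] S(S(S(S(S(S(S(S(add(Z, Z)))))))))
  [15] S^8(Z)

Answer: normal form = S^8(Z)  (in 15 steps)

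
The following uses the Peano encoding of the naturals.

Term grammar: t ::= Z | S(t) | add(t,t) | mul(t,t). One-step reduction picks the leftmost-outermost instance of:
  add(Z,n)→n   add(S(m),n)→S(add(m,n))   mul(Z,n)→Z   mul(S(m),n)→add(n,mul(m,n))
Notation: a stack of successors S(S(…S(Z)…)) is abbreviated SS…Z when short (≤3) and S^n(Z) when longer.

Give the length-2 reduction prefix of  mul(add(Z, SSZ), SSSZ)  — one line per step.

Answer: after 2 steps: add(SSSZ, mul(SZ, SSSZ))

Derivation:
  start: mul(add(Z, SSZ), SSSZ)
  step 1: mul(SSZ, SSSZ)
  step 2: add(SSSZ, mul(SZ, SSSZ))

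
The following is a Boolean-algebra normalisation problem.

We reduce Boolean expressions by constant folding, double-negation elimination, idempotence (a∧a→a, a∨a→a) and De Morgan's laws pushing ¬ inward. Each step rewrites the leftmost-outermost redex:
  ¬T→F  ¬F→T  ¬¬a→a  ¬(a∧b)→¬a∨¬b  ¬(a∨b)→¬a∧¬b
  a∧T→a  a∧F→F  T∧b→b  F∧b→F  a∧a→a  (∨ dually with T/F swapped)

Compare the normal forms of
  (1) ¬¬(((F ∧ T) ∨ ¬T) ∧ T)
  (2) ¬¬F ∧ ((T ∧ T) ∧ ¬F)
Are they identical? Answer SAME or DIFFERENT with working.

Term A:
  start: ¬¬(((F ∧ T) ∨ ¬T) ∧ T)
  →1  ((F ∧ T) ∨ ¬T) ∧ T
  →2  (F ∧ T) ∨ ¬T
  →3  F ∨ ¬T
  →4  ¬T
  →5  F

Term B:
  start: ¬¬F ∧ ((T ∧ T) ∧ ¬F)
  →1  F ∧ ((T ∧ T) ∧ ¬F)
  →2  F

Answer: SAME — A ⇓ F, B ⇓ F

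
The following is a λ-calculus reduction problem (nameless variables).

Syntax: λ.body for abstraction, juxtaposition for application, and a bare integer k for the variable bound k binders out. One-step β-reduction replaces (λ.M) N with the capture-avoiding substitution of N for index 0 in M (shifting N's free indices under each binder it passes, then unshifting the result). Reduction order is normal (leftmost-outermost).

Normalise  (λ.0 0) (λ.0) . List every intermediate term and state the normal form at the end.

  start: (λ.0 0) (λ.0)
  [1] (λ.0) (λ.0)
  [2] λ.0

Answer: normal form = λ.0  (in 2 steps)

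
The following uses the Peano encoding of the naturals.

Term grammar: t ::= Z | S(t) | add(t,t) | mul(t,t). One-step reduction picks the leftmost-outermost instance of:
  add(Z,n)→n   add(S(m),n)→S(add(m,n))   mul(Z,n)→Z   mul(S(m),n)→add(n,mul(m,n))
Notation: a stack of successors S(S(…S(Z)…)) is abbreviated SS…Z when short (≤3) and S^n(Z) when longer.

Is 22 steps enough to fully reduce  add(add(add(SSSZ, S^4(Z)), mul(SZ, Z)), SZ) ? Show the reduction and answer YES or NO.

Answer: NO — after 22 steps the term is S(S(S(S(S(S(S(add(Z, SZ)))))))), not yet normal

Working:
  start: add(add(add(SSSZ, S^4(Z)), mul(SZ, Z)), SZ)
  →1  add(add(S(add(SSZ, S^4(Z))), mul(SZ, Z)), SZ)
  →2  add(S(add(add(SSZ, S^4(Z)), mul(SZ, Z))), SZ)
  →3  S(add(add(add(SSZ, S^4(Z)), mul(SZ, Z)), SZ))
  →4  S(add(add(S(add(SZ, S^4(Z))), mul(SZ, Z)), SZ))
  →5  S(add(S(add(add(SZ, S^4(Z)), mul(SZ, Z))), SZ))
  →6  S(S(add(add(add(SZ, S^4(Z)), mul(SZ, Z)), SZ)))
  →7  S(S(add(add(S(add(Z, S^4(Z))), mul(SZ, Z)), SZ)))
  →8  S(S(add(S(add(add(Z, S^4(Z)), mul(SZ, Z))), SZ)))
  →9  S(S(S(add(add(add(Z, S^4(Z)), mul(SZ, Z)), SZ))))
  →10  S(S(S(add(add(S^4(Z), mul(SZ, Z)), SZ))))
  →11  S(S(S(add(S(add(SSSZ, mul(SZ, Z))), SZ))))
  →12  S(S(S(S(add(add(SSSZ, mul(SZ, Z)), SZ)))))
  →13  S(S(S(S(add(S(add(SSZ, mul(SZ, Z))), SZ)))))
  →14  S(S(S(S(S(add(add(SSZ, mul(SZ, Z)), SZ))))))
  →15  S(S(S(S(S(add(S(add(SZ, mul(SZ, Z))), SZ))))))
  →16  S(S(S(S(S(S(add(add(SZ, mul(SZ, Z)), SZ)))))))
  →17  S(S(S(S(S(S(add(S(add(Z, mul(SZ, Z))), SZ)))))))
  →18  S(S(S(S(S(S(S(add(add(Z, mul(SZ, Z)), SZ))))))))
  →19  S(S(S(S(S(S(S(add(mul(SZ, Z), SZ))))))))
  →20  S(S(S(S(S(S(S(add(add(Z, mul(Z, Z)), SZ))))))))
  →21  S(S(S(S(S(S(S(add(mul(Z, Z), SZ))))))))
  →22  S(S(S(S(S(S(S(add(Z, SZ))))))))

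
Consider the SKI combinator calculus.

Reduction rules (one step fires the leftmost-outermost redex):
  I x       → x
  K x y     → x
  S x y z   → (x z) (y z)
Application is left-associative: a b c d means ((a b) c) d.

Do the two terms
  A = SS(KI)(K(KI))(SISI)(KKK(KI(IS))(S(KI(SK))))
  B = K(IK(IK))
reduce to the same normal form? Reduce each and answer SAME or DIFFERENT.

Answer: DIFFERENT — A ⇓ I, B ⇓ K(KK)

Derivation:
Term A:
  start: SS(KI)(K(KI))(SISI)(KKK(KI(IS))(S(KI(SK))))
  [1] S(K(KI))(KI(K(KI)))(SISI)(KKK(KI(IS))(S(KI(SK))))
  [2] K(KI)(SISI)(KI(K(KI))(SISI))(KKK(KI(IS))(S(KI(SK))))
  [3] KI(KI(K(KI))(SISI))(KKK(KI(IS))(S(KI(SK))))
  [4] I(KKK(KI(IS))(S(KI(SK))))
  [5] KKK(KI(IS))(S(KI(SK)))
  [6] K(KI(IS))(S(KI(SK)))
  [7] KI(IS)
  [8] I

Term B:
  start: K(IK(IK))
  [1] K(K(IK))
  [2] K(KK)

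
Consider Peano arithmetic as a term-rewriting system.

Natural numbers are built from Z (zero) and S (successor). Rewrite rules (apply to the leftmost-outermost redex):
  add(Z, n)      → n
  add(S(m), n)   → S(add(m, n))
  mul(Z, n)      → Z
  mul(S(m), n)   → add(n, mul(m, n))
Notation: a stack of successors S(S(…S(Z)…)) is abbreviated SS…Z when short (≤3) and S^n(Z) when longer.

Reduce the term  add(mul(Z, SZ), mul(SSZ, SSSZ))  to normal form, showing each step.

Answer: normal form = S^6(Z)  (in 13 steps)

Working:
  start: add(mul(Z, SZ), mul(SSZ, SSSZ))
  →1  add(Z, mul(SSZ, SSSZ))
  →2  mul(SSZ, SSSZ)
  →3  add(SSSZ, mul(SZ, SSSZ))
  →4  S(add(SSZ, mul(SZ, SSSZ)))
  →5  S(S(add(SZ, mul(SZ, SSSZ))))
  →6  S(S(S(add(Z, mul(SZ, SSSZ)))))
  →7  S(S(S(mul(SZ, SSSZ))))
  →8  S(S(S(add(SSSZ, mul(Z, SSSZ)))))
  →9  S(S(S(S(add(SSZ, mul(Z, SSSZ))))))
  →10  S(S(S(S(S(add(SZ, mul(Z, SSSZ)))))))
  →11  S(S(S(S(S(S(add(Z, mul(Z, SSSZ))))))))
  →12  S(S(S(S(S(S(mul(Z, SSSZ)))))))
  →13  S^6(Z)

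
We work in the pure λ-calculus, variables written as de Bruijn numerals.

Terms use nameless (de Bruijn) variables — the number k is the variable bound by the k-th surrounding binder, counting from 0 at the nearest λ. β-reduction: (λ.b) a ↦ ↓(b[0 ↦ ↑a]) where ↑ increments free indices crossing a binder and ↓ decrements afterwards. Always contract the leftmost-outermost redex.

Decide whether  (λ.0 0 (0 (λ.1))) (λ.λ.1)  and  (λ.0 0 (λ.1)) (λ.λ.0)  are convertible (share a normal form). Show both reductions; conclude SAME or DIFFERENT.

Term A:
  start: (λ.0 0 (0 (λ.1))) (λ.λ.1)
  →1  (λ.λ.1) (λ.λ.1) ((λ.λ.1) (λ.λ.λ.1))
  →2  (λ.λ.λ.1) ((λ.λ.1) (λ.λ.λ.1))
  →3  λ.λ.1

Term B:
  start: (λ.0 0 (λ.1)) (λ.λ.0)
  →1  (λ.λ.0) (λ.λ.0) (λ.λ.λ.0)
  →2  (λ.0) (λ.λ.λ.0)
  →3  λ.λ.λ.0

Answer: DIFFERENT — A ⇓ λ.λ.1, B ⇓ λ.λ.λ.0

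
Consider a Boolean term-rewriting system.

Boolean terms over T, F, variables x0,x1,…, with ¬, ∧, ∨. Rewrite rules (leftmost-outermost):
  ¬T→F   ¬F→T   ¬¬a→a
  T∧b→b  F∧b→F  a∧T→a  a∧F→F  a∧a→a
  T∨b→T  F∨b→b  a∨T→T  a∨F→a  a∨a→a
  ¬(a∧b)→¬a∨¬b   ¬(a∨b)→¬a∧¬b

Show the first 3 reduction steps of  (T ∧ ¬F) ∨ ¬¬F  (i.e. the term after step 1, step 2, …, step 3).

  start: (T ∧ ¬F) ∨ ¬¬F
  →1  ¬F ∨ ¬¬F
  →2  T ∨ ¬¬F
  →3  T

Answer: after 3 steps: T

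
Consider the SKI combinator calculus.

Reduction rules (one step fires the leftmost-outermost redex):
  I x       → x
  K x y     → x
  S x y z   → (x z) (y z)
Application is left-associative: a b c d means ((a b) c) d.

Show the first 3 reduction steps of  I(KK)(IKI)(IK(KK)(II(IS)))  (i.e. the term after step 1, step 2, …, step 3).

Answer: after 3 steps: K(K(KK)(II(IS)))

Working:
  start: I(KK)(IKI)(IK(KK)(II(IS)))
  [1] KK(IKI)(IK(KK)(II(IS)))
  [2] K(IK(KK)(II(IS)))
  [3] K(K(KK)(II(IS)))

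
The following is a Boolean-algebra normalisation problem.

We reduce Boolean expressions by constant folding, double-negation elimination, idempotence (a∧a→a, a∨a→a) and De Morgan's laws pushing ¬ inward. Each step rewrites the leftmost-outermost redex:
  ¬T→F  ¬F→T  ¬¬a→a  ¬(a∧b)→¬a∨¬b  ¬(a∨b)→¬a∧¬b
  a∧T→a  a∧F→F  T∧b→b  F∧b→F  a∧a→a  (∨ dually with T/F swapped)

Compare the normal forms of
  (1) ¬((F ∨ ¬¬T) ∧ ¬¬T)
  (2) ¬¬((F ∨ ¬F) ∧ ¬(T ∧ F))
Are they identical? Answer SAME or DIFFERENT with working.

Answer: DIFFERENT — A ⇓ F, B ⇓ T

Derivation:
Term A:
  start: ¬((F ∨ ¬¬T) ∧ ¬¬T)
  →1  ¬(F ∨ ¬¬T) ∨ ¬¬¬T
  →2  (¬F ∧ ¬¬¬T) ∨ ¬¬¬T
  →3  (T ∧ ¬¬¬T) ∨ ¬¬¬T
  →4  ¬¬¬T ∨ ¬¬¬T
  →5  ¬¬¬T
  →6  ¬T
  →7  F

Term B:
  start: ¬¬((F ∨ ¬F) ∧ ¬(T ∧ F))
  →1  (F ∨ ¬F) ∧ ¬(T ∧ F)
  →2  ¬F ∧ ¬(T ∧ F)
  →3  T ∧ ¬(T ∧ F)
  →4  ¬(T ∧ F)
  →5  ¬T ∨ ¬F
  →6  F ∨ ¬F
  →7  ¬F
  →8  T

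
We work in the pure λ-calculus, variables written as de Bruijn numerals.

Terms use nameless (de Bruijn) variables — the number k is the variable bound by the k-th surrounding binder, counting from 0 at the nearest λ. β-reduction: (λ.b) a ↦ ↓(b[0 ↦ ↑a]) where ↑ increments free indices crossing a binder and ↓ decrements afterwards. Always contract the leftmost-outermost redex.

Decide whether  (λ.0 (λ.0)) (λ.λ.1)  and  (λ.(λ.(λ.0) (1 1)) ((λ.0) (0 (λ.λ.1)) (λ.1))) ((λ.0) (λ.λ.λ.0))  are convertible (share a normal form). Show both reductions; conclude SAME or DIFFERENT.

Answer: SAME — A ⇓ λ.λ.0, B ⇓ λ.λ.0

Working:
Term A:
  start: (λ.0 (λ.0)) (λ.λ.1)
  step 1: (λ.λ.1) (λ.0)
  step 2: λ.λ.0

Term B:
  start: (λ.(λ.(λ.0) (1 1)) ((λ.0) (0 (λ.λ.1)) (λ.1))) ((λ.0) (λ.λ.λ.0))
  step 1: (λ.(λ.0) ((λ.0) (λ.λ.λ.0) ((λ.0) (λ.λ.λ.0)))) ((λ.0) ((λ.0) (λ.λ.λ.0) (λ.λ.1)) (λ.(λ.0) (λ.λ.λ.0)))
  step 2: (λ.0) ((λ.0) (λ.λ.λ.0) ((λ.0) (λ.λ.λ.0)))
  step 3: (λ.0) (λ.λ.λ.0) ((λ.0) (λ.λ.λ.0))
  step 4: (λ.λ.λ.0) ((λ.0) (λ.λ.λ.0))
  step 5: λ.λ.0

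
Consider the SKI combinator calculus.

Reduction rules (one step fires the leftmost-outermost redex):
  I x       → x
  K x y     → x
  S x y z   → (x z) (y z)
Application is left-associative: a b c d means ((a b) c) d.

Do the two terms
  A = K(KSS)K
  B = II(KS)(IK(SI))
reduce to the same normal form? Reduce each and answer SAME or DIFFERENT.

Answer: SAME — A ⇓ S, B ⇓ S

Derivation:
Term A:
  start: K(KSS)K
  [1] KSS
  [2] S

Term B:
  start: II(KS)(IK(SI))
  [1] I(KS)(IK(SI))
  [2] KS(IK(SI))
  [3] S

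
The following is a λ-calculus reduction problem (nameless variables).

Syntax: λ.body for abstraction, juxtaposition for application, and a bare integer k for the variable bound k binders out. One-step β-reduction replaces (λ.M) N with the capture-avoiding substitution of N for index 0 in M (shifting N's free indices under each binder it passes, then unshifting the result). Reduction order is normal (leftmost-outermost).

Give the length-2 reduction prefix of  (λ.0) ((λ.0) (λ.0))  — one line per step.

  start: (λ.0) ((λ.0) (λ.0))
  [1] (λ.0) (λ.0)
  [2] λ.0

Answer: after 2 steps: λ.0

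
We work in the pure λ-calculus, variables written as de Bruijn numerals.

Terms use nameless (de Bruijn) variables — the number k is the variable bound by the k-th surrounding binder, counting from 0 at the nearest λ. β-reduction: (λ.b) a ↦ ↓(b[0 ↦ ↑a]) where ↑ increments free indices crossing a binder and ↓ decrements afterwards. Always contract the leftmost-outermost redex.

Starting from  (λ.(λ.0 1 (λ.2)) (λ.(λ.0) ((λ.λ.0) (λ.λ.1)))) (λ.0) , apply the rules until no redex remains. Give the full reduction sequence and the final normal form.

Answer: normal form = λ.λ.0  (in 6 steps)

Reduction:
  start: (λ.(λ.0 1 (λ.2)) (λ.(λ.0) ((λ.λ.0) (λ.λ.1)))) (λ.0)
  →1  (λ.0 (λ.0) (λ.λ.0)) (λ.(λ.0) ((λ.λ.0) (λ.λ.1)))
  →2  (λ.(λ.0) ((λ.λ.0) (λ.λ.1))) (λ.0) (λ.λ.0)
  →3  (λ.0) ((λ.λ.0) (λ.λ.1)) (λ.λ.0)
  →4  (λ.λ.0) (λ.λ.1) (λ.λ.0)
  →5  (λ.0) (λ.λ.0)
  →6  λ.λ.0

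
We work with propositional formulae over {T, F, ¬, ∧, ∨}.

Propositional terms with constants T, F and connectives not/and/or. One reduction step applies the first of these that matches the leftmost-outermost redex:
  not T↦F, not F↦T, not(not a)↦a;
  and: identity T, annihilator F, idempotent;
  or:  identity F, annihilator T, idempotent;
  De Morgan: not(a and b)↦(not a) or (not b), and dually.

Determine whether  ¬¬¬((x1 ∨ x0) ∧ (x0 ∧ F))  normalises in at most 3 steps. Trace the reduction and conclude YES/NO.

  start: ¬¬¬((x1 ∨ x0) ∧ (x0 ∧ F))
  [1] ¬((x1 ∨ x0) ∧ (x0 ∧ F))
  [2] ¬(x1 ∨ x0) ∨ ¬(x0 ∧ F)
  [3] (¬x1 ∧ ¬x0) ∨ ¬(x0 ∧ F)

Answer: NO — after 3 steps the term is (¬x1 ∧ ¬x0) ∨ ¬(x0 ∧ F), not yet normal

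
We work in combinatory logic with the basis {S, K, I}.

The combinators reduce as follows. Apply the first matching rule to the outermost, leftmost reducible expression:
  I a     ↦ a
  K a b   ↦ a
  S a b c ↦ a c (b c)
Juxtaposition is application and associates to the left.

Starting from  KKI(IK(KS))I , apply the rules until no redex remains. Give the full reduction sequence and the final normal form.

  start: KKI(IK(KS))I
  step 1: K(IK(KS))I
  step 2: IK(KS)
  step 3: K(KS)

Answer: normal form = K(KS)  (in 3 steps)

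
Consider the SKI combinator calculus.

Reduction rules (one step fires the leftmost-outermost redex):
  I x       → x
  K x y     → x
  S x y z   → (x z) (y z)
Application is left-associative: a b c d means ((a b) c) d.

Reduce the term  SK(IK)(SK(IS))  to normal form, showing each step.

  start: SK(IK)(SK(IS))
  step 1: K(SK(IS))(IK(SK(IS)))
  step 2: SK(IS)
  step 3: SKS

Answer: normal form = SKS  (in 3 steps)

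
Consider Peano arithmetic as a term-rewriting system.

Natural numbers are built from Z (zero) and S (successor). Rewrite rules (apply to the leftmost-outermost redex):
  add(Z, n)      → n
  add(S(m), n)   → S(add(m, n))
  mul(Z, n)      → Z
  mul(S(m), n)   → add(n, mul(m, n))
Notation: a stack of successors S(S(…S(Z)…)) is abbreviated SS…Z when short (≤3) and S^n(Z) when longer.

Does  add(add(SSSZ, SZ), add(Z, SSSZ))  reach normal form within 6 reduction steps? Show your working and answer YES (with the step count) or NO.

  start: add(add(SSSZ, SZ), add(Z, SSSZ))
  [1] add(S(add(SSZ, SZ)), add(Z, SSSZ))
  [2] S(add(add(SSZ, SZ), add(Z, SSSZ)))
  [3] S(add(S(add(SZ, SZ)), add(Z, SSSZ)))
  [4] S(S(add(add(SZ, SZ), add(Z, SSSZ))))
  [5] S(S(add(S(add(Z, SZ)), add(Z, SSSZ))))
  [6] S(S(S(add(add(Z, SZ), add(Z, SSSZ)))))

Answer: NO — after 6 steps the term is S(S(S(add(add(Z, SZ), add(Z, SSSZ))))), not yet normal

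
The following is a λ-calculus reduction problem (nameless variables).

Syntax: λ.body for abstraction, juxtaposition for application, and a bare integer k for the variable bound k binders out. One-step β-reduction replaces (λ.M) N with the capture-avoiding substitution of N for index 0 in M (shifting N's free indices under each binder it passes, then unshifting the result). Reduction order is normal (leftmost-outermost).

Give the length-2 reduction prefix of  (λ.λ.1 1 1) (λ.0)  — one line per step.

Answer: after 2 steps: λ.(λ.0) (λ.0)

Working:
  start: (λ.λ.1 1 1) (λ.0)
  →1  λ.(λ.0) (λ.0) (λ.0)
  →2  λ.(λ.0) (λ.0)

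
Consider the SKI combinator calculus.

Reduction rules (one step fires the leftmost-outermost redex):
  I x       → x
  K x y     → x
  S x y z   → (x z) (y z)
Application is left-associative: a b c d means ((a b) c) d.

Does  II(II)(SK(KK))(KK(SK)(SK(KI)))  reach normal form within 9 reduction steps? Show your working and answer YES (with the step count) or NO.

Answer: YES — reaches normal form K(SK(KI)) in 7 ≤ 9 steps

Reduction:
  start: II(II)(SK(KK))(KK(SK)(SK(KI)))
  →1  I(II)(SK(KK))(KK(SK)(SK(KI)))
  →2  II(SK(KK))(KK(SK)(SK(KI)))
  →3  I(SK(KK))(KK(SK)(SK(KI)))
  →4  SK(KK)(KK(SK)(SK(KI)))
  →5  K(KK(SK)(SK(KI)))(KK(KK(SK)(SK(KI))))
  →6  KK(SK)(SK(KI))
  →7  K(SK(KI))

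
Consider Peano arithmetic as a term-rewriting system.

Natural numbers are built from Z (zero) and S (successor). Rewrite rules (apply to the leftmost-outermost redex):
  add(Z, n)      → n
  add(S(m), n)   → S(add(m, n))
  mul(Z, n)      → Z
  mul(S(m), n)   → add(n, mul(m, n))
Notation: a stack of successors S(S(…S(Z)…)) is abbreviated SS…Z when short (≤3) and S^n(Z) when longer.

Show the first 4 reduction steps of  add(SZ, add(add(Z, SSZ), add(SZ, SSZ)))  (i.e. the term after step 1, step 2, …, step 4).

Answer: after 4 steps: S(S(add(SZ, add(SZ, SSZ))))

Reduction:
  start: add(SZ, add(add(Z, SSZ), add(SZ, SSZ)))
  [1] S(add(Z, add(add(Z, SSZ), add(SZ, SSZ))))
  [2] S(add(add(Z, SSZ), add(SZ, SSZ)))
  [3] S(add(SSZ, add(SZ, SSZ)))
  [4] S(S(add(SZ, add(SZ, SSZ))))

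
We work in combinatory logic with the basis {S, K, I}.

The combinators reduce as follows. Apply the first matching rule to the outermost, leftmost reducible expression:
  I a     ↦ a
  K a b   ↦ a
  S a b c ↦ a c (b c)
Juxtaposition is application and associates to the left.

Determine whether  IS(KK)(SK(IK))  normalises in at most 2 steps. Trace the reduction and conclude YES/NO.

  start: IS(KK)(SK(IK))
  →1  S(KK)(SK(IK))
  →2  S(KK)(SKK)

Answer: YES — reaches normal form S(KK)(SKK) in 2 ≤ 2 steps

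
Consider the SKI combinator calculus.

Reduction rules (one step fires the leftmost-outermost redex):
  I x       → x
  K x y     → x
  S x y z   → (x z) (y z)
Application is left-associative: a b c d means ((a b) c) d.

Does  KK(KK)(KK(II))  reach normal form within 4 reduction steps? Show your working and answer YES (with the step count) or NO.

  start: KK(KK)(KK(II))
  step 1: K(KK(II))
  step 2: KK

Answer: YES — reaches normal form KK in 2 ≤ 4 steps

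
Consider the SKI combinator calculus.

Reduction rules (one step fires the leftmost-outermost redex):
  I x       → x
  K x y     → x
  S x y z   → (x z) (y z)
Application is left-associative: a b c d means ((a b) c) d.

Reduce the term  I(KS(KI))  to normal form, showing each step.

Answer: normal form = S  (in 2 steps)

Derivation:
  start: I(KS(KI))
  step 1: KS(KI)
  step 2: S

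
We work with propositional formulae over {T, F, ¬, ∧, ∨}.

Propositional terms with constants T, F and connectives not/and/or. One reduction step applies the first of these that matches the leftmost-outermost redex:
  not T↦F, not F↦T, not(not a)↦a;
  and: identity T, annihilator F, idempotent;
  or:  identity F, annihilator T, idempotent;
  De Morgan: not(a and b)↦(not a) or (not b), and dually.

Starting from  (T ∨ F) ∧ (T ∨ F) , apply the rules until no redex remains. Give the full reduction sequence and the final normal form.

Answer: normal form = T  (in 2 steps)

Reduction:
  start: (T ∨ F) ∧ (T ∨ F)
  step 1: T ∨ F
  step 2: T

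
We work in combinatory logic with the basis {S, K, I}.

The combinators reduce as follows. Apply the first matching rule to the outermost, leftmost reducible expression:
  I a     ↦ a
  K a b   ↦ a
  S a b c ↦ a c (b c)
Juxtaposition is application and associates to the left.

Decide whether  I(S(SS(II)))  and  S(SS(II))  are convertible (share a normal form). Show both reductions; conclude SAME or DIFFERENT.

Term A:
  start: I(S(SS(II)))
  step 1: S(SS(II))
  step 2: S(SSI)

Term B:
  start: S(SS(II))
  step 1: S(SSI)

Answer: SAME — A ⇓ S(SSI), B ⇓ S(SSI)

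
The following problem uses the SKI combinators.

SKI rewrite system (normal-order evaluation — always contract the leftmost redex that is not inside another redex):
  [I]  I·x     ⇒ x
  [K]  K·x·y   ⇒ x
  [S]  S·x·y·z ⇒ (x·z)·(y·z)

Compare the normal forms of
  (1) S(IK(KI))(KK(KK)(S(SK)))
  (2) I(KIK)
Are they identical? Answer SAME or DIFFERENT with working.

Term A:
  start: S(IK(KI))(KK(KK)(S(SK)))
  [1] S(K(KI))(KK(KK)(S(SK)))
  [2] S(K(KI))(K(S(SK)))

Term B:
  start: I(KIK)
  [1] KIK
  [2] I

Answer: DIFFERENT — A ⇓ S(K(KI))(K(S(SK))), B ⇓ I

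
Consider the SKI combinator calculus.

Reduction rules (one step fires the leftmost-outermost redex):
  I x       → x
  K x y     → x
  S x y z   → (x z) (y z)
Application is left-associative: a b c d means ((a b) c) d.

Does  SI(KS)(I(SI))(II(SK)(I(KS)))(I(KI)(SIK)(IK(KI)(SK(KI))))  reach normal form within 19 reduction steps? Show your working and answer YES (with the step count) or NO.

Answer: YES — reaches normal form S(SK(KS))(KI) in 18 ≤ 19 steps

Working:
  start: SI(KS)(I(SI))(II(SK)(I(KS)))(I(KI)(SIK)(IK(KI)(SK(KI))))
  →1  I(I(SI))(KS(I(SI)))(II(SK)(I(KS)))(I(KI)(SIK)(IK(KI)(SK(KI))))
  →2  I(SI)(KS(I(SI)))(II(SK)(I(KS)))(I(KI)(SIK)(IK(KI)(SK(KI))))
  →3  SI(KS(I(SI)))(II(SK)(I(KS)))(I(KI)(SIK)(IK(KI)(SK(KI))))
  →4  I(II(SK)(I(KS)))(KS(I(SI))(II(SK)(I(KS))))(I(KI)(SIK)(IK(KI)(SK(KI))))
  →5  II(SK)(I(KS))(KS(I(SI))(II(SK)(I(KS))))(I(KI)(SIK)(IK(KI)(SK(KI))))
  →6  I(SK)(I(KS))(KS(I(SI))(II(SK)(I(KS))))(I(KI)(SIK)(IK(KI)(SK(KI))))
  →7  SK(I(KS))(KS(I(SI))(II(SK)(I(KS))))(I(KI)(SIK)(IK(KI)(SK(KI))))
  →8  K(KS(I(SI))(II(SK)(I(KS))))(I(KS)(KS(I(SI))(II(SK)(I(KS)))))(I(KI)(SIK)(IK(KI)(SK(KI))))
  →9  KS(I(SI))(II(SK)(I(KS)))(I(KI)(SIK)(IK(KI)(SK(KI))))
  →10  S(II(SK)(I(KS)))(I(KI)(SIK)(IK(KI)(SK(KI))))
  →11  S(I(SK)(I(KS)))(I(KI)(SIK)(IK(KI)(SK(KI))))
  →12  S(SK(I(KS)))(I(KI)(SIK)(IK(KI)(SK(KI))))
  →13  S(SK(KS))(I(KI)(SIK)(IK(KI)(SK(KI))))
  →14  S(SK(KS))(KI(SIK)(IK(KI)(SK(KI))))
  →15  S(SK(KS))(I(IK(KI)(SK(KI))))
  →16  S(SK(KS))(IK(KI)(SK(KI)))
  →17  S(SK(KS))(K(KI)(SK(KI)))
  →18  S(SK(KS))(KI)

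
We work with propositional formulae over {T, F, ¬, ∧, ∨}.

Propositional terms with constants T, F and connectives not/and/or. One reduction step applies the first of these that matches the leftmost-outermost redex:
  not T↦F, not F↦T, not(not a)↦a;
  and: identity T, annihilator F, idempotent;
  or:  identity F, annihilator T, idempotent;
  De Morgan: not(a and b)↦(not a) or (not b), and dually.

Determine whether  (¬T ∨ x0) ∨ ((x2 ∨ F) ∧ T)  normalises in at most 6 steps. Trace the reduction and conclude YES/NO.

Answer: YES — reaches normal form x0 ∨ x2 in 4 ≤ 6 steps

Derivation:
  start: (¬T ∨ x0) ∨ ((x2 ∨ F) ∧ T)
  step 1: (F ∨ x0) ∨ ((x2 ∨ F) ∧ T)
  step 2: x0 ∨ ((x2 ∨ F) ∧ T)
  step 3: x0 ∨ (x2 ∨ F)
  step 4: x0 ∨ x2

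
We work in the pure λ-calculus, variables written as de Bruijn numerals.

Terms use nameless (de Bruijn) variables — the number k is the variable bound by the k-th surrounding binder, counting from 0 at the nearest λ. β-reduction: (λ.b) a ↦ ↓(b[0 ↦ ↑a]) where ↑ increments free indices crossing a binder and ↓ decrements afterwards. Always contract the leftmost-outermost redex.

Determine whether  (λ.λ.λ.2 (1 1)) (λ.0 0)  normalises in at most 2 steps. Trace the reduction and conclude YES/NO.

  start: (λ.λ.λ.2 (1 1)) (λ.0 0)
  step 1: λ.λ.(λ.0 0) (1 1)
  step 2: λ.λ.1 1 (1 1)

Answer: YES — reaches normal form λ.λ.1 1 (1 1) in 2 ≤ 2 steps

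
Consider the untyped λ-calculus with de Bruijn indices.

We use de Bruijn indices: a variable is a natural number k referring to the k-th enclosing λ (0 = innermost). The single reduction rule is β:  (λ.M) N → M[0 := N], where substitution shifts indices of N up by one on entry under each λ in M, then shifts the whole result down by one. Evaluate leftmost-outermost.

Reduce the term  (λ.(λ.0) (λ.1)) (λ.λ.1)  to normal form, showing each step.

  start: (λ.(λ.0) (λ.1)) (λ.λ.1)
  step 1: (λ.0) (λ.λ.λ.1)
  step 2: λ.λ.λ.1

Answer: normal form = λ.λ.λ.1  (in 2 steps)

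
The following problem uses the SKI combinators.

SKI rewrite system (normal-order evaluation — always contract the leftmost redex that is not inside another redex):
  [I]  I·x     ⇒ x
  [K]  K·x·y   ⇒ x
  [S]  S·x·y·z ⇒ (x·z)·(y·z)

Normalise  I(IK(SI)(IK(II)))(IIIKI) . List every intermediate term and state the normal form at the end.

  start: I(IK(SI)(IK(II)))(IIIKI)
  →1  IK(SI)(IK(II))(IIIKI)
  →2  K(SI)(IK(II))(IIIKI)
  →3  SI(IIIKI)
  →4  SI(IIKI)
  →5  SI(IKI)
  →6  SI(KI)

Answer: normal form = SI(KI)  (in 6 steps)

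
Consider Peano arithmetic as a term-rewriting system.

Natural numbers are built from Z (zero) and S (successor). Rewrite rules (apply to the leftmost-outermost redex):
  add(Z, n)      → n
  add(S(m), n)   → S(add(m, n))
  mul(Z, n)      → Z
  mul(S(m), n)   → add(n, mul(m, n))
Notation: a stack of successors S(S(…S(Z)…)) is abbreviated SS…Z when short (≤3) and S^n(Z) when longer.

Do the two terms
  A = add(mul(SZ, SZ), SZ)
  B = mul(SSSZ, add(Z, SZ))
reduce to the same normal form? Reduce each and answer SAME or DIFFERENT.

Term A:
  start: add(mul(SZ, SZ), SZ)
  step 1: add(add(SZ, mul(Z, SZ)), SZ)
  step 2: add(S(add(Z, mul(Z, SZ))), SZ)
  step 3: S(add(add(Z, mul(Z, SZ)), SZ))
  step 4: S(add(mul(Z, SZ), SZ))
  step 5: S(add(Z, SZ))
  step 6: SSZ

Term B:
  start: mul(SSSZ, add(Z, SZ))
  step 1: add(add(Z, SZ), mul(SSZ, add(Z, SZ)))
  step 2: add(SZ, mul(SSZ, add(Z, SZ)))
  step 3: S(add(Z, mul(SSZ, add(Z, SZ))))
  step 4: S(mul(SSZ, add(Z, SZ)))
  step 5: S(add(add(Z, SZ), mul(SZ, add(Z, SZ))))
  step 6: S(add(SZ, mul(SZ, add(Z, SZ))))
  step 7: S(S(add(Z, mul(SZ, add(Z, SZ)))))
  step 8: S(S(mul(SZ, add(Z, SZ))))
  step 9: S(S(add(add(Z, SZ), mul(Z, add(Z, SZ)))))
  step 10: S(S(add(SZ, mul(Z, add(Z, SZ)))))
  step 11: S(S(S(add(Z, mul(Z, add(Z, SZ))))))
  step 12: S(S(S(mul(Z, add(Z, SZ)))))
  step 13: SSSZ

Answer: DIFFERENT — A ⇓ SSZ, B ⇓ SSSZ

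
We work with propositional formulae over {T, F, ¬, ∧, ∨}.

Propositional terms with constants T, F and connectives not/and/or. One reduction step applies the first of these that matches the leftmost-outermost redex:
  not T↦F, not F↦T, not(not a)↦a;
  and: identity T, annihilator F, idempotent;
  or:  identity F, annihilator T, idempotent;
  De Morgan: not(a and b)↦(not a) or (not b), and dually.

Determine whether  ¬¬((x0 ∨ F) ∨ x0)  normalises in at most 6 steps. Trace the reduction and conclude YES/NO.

  start: ¬¬((x0 ∨ F) ∨ x0)
  →1  (x0 ∨ F) ∨ x0
  →2  x0 ∨ x0
  →3  x0

Answer: YES — reaches normal form x0 in 3 ≤ 6 steps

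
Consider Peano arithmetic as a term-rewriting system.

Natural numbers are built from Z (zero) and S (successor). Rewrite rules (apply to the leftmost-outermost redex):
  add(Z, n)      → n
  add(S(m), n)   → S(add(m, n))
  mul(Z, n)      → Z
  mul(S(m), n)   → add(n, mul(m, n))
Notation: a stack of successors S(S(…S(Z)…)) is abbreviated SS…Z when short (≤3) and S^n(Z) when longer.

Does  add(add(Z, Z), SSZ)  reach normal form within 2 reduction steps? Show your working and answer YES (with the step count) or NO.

  start: add(add(Z, Z), SSZ)
  step 1: add(Z, SSZ)
  step 2: SSZ

Answer: YES — reaches normal form SSZ in 2 ≤ 2 steps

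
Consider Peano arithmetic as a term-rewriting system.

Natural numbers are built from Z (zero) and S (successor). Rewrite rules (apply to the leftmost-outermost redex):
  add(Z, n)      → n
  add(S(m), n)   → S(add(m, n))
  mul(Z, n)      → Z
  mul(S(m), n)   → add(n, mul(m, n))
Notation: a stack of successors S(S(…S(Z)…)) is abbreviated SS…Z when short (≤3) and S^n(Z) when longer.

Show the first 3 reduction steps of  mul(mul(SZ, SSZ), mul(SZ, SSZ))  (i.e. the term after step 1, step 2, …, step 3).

Answer: after 3 steps: add(mul(SZ, SSZ), mul(add(SZ, mul(Z, SSZ)), mul(SZ, SSZ)))

Working:
  start: mul(mul(SZ, SSZ), mul(SZ, SSZ))
  [1] mul(add(SSZ, mul(Z, SSZ)), mul(SZ, SSZ))
  [2] mul(S(add(SZ, mul(Z, SSZ))), mul(SZ, SSZ))
  [3] add(mul(SZ, SSZ), mul(add(SZ, mul(Z, SSZ)), mul(SZ, SSZ)))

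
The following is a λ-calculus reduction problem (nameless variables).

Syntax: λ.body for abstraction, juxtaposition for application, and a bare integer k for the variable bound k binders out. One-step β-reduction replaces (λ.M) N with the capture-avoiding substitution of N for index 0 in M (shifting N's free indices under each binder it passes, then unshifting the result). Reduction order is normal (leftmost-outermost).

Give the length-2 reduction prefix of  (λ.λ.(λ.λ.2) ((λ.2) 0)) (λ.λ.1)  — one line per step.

Answer: after 2 steps: λ.λ.1

Reduction:
  start: (λ.λ.(λ.λ.2) ((λ.2) 0)) (λ.λ.1)
  [1] λ.(λ.λ.2) ((λ.λ.λ.1) 0)
  [2] λ.λ.1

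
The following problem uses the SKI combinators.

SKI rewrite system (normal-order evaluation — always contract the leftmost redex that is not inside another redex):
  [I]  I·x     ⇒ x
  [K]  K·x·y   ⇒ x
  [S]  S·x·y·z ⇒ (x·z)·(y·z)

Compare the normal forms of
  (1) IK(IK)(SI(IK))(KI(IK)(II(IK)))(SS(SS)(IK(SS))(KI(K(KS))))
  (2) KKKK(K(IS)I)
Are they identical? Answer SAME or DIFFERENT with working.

Answer: SAME — A ⇓ K, B ⇓ K

Derivation:
Term A:
  start: IK(IK)(SI(IK))(KI(IK)(II(IK)))(SS(SS)(IK(SS))(KI(K(KS))))
  step 1: K(IK)(SI(IK))(KI(IK)(II(IK)))(SS(SS)(IK(SS))(KI(K(KS))))
  step 2: IK(KI(IK)(II(IK)))(SS(SS)(IK(SS))(KI(K(KS))))
  step 3: K(KI(IK)(II(IK)))(SS(SS)(IK(SS))(KI(K(KS))))
  step 4: KI(IK)(II(IK))
  step 5: I(II(IK))
  step 6: II(IK)
  step 7: I(IK)
  step 8: IK
  step 9: K

Term B:
  start: KKKK(K(IS)I)
  step 1: KK(K(IS)I)
  step 2: K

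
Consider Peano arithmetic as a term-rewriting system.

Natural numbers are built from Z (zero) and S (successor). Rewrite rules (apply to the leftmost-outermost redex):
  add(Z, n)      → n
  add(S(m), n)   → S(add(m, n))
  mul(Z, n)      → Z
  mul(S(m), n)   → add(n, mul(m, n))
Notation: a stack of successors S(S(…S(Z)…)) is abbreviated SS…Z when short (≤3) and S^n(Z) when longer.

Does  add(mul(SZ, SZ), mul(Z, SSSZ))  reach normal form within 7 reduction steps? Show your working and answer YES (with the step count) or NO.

  start: add(mul(SZ, SZ), mul(Z, SSSZ))
  step 1: add(add(SZ, mul(Z, SZ)), mul(Z, SSSZ))
  step 2: add(S(add(Z, mul(Z, SZ))), mul(Z, SSSZ))
  step 3: S(add(add(Z, mul(Z, SZ)), mul(Z, SSSZ)))
  step 4: S(add(mul(Z, SZ), mul(Z, SSSZ)))
  step 5: S(add(Z, mul(Z, SSSZ)))
  step 6: S(mul(Z, SSSZ))
  step 7: SZ

Answer: YES — reaches normal form SZ in 7 ≤ 7 steps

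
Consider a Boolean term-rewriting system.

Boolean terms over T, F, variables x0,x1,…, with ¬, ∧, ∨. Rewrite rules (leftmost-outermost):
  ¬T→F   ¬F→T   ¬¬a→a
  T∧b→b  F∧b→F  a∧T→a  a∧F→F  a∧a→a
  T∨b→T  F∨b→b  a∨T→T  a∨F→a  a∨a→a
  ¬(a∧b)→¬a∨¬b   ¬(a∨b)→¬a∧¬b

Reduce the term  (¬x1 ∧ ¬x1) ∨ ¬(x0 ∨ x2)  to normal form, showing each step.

  start: (¬x1 ∧ ¬x1) ∨ ¬(x0 ∨ x2)
  [1] ¬x1 ∨ ¬(x0 ∨ x2)
  [2] ¬x1 ∨ (¬x0 ∧ ¬x2)

Answer: normal form = ¬x1 ∨ (¬x0 ∧ ¬x2)  (in 2 steps)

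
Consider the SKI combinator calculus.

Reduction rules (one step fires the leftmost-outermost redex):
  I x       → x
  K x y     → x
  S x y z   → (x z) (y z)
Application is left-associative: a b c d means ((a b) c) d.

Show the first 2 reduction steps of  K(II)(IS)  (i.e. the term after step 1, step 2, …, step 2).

  start: K(II)(IS)
  step 1: II
  step 2: I

Answer: after 2 steps: I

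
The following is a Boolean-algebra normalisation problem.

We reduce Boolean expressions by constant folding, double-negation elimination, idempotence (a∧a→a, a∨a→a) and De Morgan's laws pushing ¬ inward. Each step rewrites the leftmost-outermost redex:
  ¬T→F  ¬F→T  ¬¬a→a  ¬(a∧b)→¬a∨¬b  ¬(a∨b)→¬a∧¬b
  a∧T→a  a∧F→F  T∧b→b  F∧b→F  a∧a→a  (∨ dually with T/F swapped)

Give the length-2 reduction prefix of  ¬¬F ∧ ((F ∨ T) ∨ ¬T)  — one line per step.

Answer: after 2 steps: F

Derivation:
  start: ¬¬F ∧ ((F ∨ T) ∨ ¬T)
  step 1: F ∧ ((F ∨ T) ∨ ¬T)
  step 2: F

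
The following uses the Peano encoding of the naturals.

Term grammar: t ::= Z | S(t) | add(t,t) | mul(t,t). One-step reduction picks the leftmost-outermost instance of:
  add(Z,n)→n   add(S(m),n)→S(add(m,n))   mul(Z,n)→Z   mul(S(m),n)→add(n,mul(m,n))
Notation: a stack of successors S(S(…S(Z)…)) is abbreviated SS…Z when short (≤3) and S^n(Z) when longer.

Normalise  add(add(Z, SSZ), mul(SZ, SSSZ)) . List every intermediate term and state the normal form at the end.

Answer: normal form = S^5(Z)  (in 10 steps)

Reduction:
  start: add(add(Z, SSZ), mul(SZ, SSSZ))
  step 1: add(SSZ, mul(SZ, SSSZ))
  step 2: S(add(SZ, mul(SZ, SSSZ)))
  step 3: S(S(add(Z, mul(SZ, SSSZ))))
  step 4: S(S(mul(SZ, SSSZ)))
  step 5: S(S(add(SSSZ, mul(Z, SSSZ))))
  step 6: S(S(S(add(SSZ, mul(Z, SSSZ)))))
  step 7: S(S(S(S(add(SZ, mul(Z, SSSZ))))))
  step 8: S(S(S(S(S(add(Z, mul(Z, SSSZ)))))))
  step 9: S(S(S(S(S(mul(Z, SSSZ))))))
  step 10: S^5(Z)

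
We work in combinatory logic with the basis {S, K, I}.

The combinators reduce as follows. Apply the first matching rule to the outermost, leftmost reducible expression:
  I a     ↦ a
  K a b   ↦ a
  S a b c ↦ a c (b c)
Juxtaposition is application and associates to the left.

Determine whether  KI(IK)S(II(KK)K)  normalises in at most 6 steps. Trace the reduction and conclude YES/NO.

Answer: YES — reaches normal form SK in 5 ≤ 6 steps

Working:
  start: KI(IK)S(II(KK)K)
  step 1: IS(II(KK)K)
  step 2: S(II(KK)K)
  step 3: S(I(KK)K)
  step 4: S(KKK)
  step 5: SK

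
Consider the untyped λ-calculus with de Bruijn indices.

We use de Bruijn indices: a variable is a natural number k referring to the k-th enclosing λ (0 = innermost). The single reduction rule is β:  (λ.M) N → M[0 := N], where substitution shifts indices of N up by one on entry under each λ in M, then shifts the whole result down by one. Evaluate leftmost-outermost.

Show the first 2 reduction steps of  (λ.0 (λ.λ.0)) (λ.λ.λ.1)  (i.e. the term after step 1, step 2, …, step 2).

  start: (λ.0 (λ.λ.0)) (λ.λ.λ.1)
  [1] (λ.λ.λ.1) (λ.λ.0)
  [2] λ.λ.1

Answer: after 2 steps: λ.λ.1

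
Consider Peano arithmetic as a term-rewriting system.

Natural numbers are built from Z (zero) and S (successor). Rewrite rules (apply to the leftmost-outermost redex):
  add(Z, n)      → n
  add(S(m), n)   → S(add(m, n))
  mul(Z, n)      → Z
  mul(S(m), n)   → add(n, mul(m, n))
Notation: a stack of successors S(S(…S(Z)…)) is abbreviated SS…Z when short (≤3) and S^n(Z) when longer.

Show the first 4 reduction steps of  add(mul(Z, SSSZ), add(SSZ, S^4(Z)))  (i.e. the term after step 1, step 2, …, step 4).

  start: add(mul(Z, SSSZ), add(SSZ, S^4(Z)))
  step 1: add(Z, add(SSZ, S^4(Z)))
  step 2: add(SSZ, S^4(Z))
  step 3: S(add(SZ, S^4(Z)))
  step 4: S(S(add(Z, S^4(Z))))

Answer: after 4 steps: S(S(add(Z, S^4(Z))))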